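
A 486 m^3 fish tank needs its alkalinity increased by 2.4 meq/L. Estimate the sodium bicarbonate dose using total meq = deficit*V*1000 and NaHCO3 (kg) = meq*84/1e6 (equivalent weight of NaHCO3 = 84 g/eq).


Tank volume in L = 486 m^3 * 1000 = 486000 L
Total meq required = 2.4 meq/L * 486000 L = 1166400 meq
NaHCO3 mass = 1166400 meq * 84 mg/meq / 1e6 = 97.9776 kg

97.9776 kg


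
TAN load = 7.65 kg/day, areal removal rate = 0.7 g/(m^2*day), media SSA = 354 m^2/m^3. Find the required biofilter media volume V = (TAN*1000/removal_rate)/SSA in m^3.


A = 7.65*1000 / 0.7 = 10928.571 m^2
V = 10928.571 / 354 = 30.8717

30.8717 m^3


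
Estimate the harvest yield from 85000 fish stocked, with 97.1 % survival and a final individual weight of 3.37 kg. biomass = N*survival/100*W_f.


Survivors = 85000 * 97.1/100 = 82535 fish
Harvest biomass = survivors * W_f = 82535 * 3.37 = 278142.95 kg

278142.95 kg


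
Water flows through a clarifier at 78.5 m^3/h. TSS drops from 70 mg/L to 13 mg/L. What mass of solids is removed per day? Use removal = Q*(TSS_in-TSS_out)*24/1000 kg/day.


Concentration drop: TSS_in - TSS_out = 70 - 13 = 57 mg/L
Hourly solids removed = Q * dTSS = 78.5 m^3/h * 57 mg/L = 4474.5 g/h  (m^3/h * mg/L = g/h)
Daily solids removed = 4474.5 * 24 = 107388 g/day
Convert g to kg: 107388 / 1000 = 107.388 kg/day

107.388 kg/day


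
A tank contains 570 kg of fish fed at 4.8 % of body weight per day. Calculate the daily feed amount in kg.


Feeding rate fraction = 4.8% / 100 = 0.048
Daily feed = 570 kg * 0.048 = 27.36 kg/day

27.36 kg/day


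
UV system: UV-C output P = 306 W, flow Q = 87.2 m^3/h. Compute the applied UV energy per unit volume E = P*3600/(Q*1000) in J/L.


Energy delivered per hour = 306 W * 3600 s = 1101600 J/h
Volume treated per hour = 87.2 m^3/h * 1000 = 87200 L/h
dose = 1101600 / 87200 = 12.633 J/L

12.633 J/L


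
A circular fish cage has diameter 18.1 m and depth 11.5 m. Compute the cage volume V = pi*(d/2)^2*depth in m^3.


r = d/2 = 18.1/2 = 9.05 m
Base area = pi*r^2 = pi*9.05^2 = 257.30429 m^2
Volume = 257.30429 * 11.5 = 2959 m^3

2959 m^3


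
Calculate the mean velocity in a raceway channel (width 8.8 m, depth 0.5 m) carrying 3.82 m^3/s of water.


Cross-sectional area = W * d = 8.8 * 0.5 = 4.4 m^2
Velocity = Q / A = 3.82 / 4.4 = 0.868182 m/s

0.868182 m/s


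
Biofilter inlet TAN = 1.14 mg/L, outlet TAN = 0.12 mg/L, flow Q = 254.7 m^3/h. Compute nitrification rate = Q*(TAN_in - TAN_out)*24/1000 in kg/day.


Concentration drop: TAN_in - TAN_out = 1.14 - 0.12 = 1.02 mg/L
Hourly TAN removed = Q * dTAN = 254.7 m^3/h * 1.02 mg/L = 259.794 g/h  (m^3/h * mg/L = g/h)
Daily TAN removed = 259.794 * 24 = 6235.056 g/day
Convert to kg/day: 6235.056 / 1000 = 6.235056 kg/day

6.235056 kg/day


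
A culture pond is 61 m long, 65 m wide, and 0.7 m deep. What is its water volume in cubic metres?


Base area = L * W = 61 * 65 = 3965 m^2
Volume = area * depth = 3965 * 0.7 = 2775.5 m^3

2775.5 m^3


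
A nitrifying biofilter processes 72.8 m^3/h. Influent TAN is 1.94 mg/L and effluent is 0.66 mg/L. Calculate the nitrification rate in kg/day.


Concentration drop: TAN_in - TAN_out = 1.94 - 0.66 = 1.28 mg/L
Hourly TAN removed = Q * dTAN = 72.8 m^3/h * 1.28 mg/L = 93.184 g/h  (m^3/h * mg/L = g/h)
Daily TAN removed = 93.184 * 24 = 2236.416 g/day
Convert to kg/day: 2236.416 / 1000 = 2.236416 kg/day

2.236416 kg/day


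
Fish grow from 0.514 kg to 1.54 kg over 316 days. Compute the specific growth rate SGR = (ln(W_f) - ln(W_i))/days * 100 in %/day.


ln(W_f) = ln(1.54) = 0.43178242
ln(W_i) = ln(0.514) = -0.66553201
ln(W_f) - ln(W_i) = 0.43178242 - -0.66553201 = 1.0973144
SGR = 1.0973144 / 316 * 100 = 0.347251 %/day

0.347251 %/day


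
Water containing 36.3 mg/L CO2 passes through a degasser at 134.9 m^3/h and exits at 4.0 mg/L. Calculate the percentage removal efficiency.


CO2_out / CO2_in = 4.0 / 36.3 = 0.11019284
Fraction remaining = 0.11019284
efficiency = (1 - 0.11019284) * 100 = 88.9807 %

88.9807 %


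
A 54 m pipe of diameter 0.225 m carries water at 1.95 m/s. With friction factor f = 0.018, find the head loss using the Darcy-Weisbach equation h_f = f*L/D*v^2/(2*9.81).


v^2 = 1.95^2 = 3.8025 m^2/s^2
L/D = 54/0.225 = 240
h_f = f*(L/D)*v^2/(2g) = 0.018 * 240 * 3.8025 / 19.62 = 0.837248 m

0.837248 m


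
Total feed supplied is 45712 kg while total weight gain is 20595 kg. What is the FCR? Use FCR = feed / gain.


FCR = feed consumed / weight gained
FCR = 45712 kg / 20595 kg = 2.21957

2.21957


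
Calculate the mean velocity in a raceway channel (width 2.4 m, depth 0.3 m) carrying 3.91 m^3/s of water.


Cross-sectional area = W * d = 2.4 * 0.3 = 0.72 m^2
Velocity = Q / A = 3.91 / 0.72 = 5.43056 m/s

5.43056 m/s


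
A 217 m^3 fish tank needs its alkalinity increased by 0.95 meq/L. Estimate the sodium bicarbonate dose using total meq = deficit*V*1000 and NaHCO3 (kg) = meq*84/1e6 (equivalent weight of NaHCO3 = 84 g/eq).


Tank volume in L = 217 m^3 * 1000 = 217000 L
Total meq required = 0.95 meq/L * 217000 L = 206150 meq
NaHCO3 mass = 206150 meq * 84 mg/meq / 1e6 = 17.3166 kg

17.3166 kg


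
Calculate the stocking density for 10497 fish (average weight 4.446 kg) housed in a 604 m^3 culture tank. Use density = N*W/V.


Total biomass = 10497 fish * 4.446 kg = 46669.662 kg
Density = total biomass / volume = 46669.662 / 604 = 77.2677 kg/m^3

77.2677 kg/m^3


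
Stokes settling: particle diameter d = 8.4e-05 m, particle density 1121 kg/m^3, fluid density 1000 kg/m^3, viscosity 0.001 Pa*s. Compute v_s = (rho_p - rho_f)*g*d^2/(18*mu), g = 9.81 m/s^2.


Density difference: rho_p - rho_f = 1121 - 1000 = 121 kg/m^3
d^2 = (8.4e-05)^2 = 7.056e-09 m^2
Numerator = (rho_p - rho_f) * g * d^2 = 121 * 9.81 * 7.056e-09 = 8.3755426e-06
Denominator = 18 * mu = 18 * 0.001 = 0.018
v_s = 8.3755426e-06 / 0.018 = 4.65308e-04 m/s
Check: Re = rho_f * v_s * d / mu = 1000 * 4.65308e-04 * 8.4e-05 / 0.001 = 0.0391 < 1, so Stokes' law applies.

4.65308e-04 m/s


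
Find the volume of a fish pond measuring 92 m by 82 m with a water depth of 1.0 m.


Base area = L * W = 92 * 82 = 7544 m^2
Volume = area * depth = 7544 * 1.0 = 7544 m^3

7544 m^3


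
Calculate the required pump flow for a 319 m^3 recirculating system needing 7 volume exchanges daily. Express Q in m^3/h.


Daily recirculation volume = 319 m^3 * 7 = 2233 m^3/day
Flow rate Q = daily volume / 24 h = 2233 / 24 = 93.0417 m^3/h

93.0417 m^3/h


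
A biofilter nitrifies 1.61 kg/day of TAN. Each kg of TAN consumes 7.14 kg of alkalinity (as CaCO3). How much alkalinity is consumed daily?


Alkalinity factor: 7.14 kg CaCO3 consumed per kg TAN nitrified
alk = 1.61 kg TAN * 7.14 = 11.4954 kg CaCO3/day

11.4954 kg CaCO3/day


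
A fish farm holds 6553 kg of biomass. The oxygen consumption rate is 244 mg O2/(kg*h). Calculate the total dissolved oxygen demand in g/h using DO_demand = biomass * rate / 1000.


Total O2 consumption (mg/h) = 6553 kg * 244 mg/(kg*h) = 1598932 mg/h
Convert to g/h: 1598932 / 1000 = 1598.932 g/h

1598.932 g/h


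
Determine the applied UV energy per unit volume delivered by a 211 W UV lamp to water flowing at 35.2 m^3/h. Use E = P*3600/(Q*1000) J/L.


Energy delivered per hour = 211 W * 3600 s = 759600 J/h
Volume treated per hour = 35.2 m^3/h * 1000 = 35200 L/h
dose = 759600 / 35200 = 21.5795 J/L

21.5795 J/L


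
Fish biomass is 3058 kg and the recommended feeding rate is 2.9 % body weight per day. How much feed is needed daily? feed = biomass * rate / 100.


Feeding rate fraction = 2.9% / 100 = 0.029
Daily feed = 3058 kg * 0.029 = 88.682 kg/day

88.682 kg/day


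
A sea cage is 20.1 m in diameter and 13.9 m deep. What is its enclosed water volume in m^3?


r = d/2 = 20.1/2 = 10.05 m
Base area = pi*r^2 = pi*10.05^2 = 317.30871 m^2
Volume = 317.30871 * 13.9 = 4410.59 m^3

4410.59 m^3


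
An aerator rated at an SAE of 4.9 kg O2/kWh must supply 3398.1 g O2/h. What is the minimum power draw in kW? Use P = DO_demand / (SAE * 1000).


SAE in g O2/kWh = 4.9 * 1000 = 4900 g/kWh
P = DO_demand / SAE_g = 3398.1 / 4900 = 0.69349 kW

0.69349 kW


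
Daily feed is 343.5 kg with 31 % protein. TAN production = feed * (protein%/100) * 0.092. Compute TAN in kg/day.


Protein in feed = 343.5 * 31/100 = 106.485 kg/day
TAN = protein * 0.092 = 106.485 * 0.092 = 9.79662 kg/day

9.79662 kg/day


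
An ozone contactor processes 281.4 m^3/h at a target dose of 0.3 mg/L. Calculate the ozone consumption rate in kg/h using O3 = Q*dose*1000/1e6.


O3 demand (mg/h) = Q * dose * 1000 = 281.4 * 0.3 * 1000 = 84420 mg/h
Convert mg to kg: 84420 / 1e6 = 0.08442 kg/h

0.08442 kg/h


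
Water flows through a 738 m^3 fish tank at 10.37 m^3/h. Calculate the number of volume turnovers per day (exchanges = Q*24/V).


Daily flow volume = 10.37 m^3/h * 24 h = 248.88 m^3/day
Exchanges = daily flow / tank volume = 248.88 / 738 = 0.337236 exchanges/day

0.337236 exchanges/day


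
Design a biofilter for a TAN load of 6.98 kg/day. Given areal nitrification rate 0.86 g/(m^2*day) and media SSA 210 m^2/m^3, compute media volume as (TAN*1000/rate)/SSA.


A = 6.98*1000 / 0.86 = 8116.2791 m^2
V = 8116.2791 / 210 = 38.6489

38.6489 m^3


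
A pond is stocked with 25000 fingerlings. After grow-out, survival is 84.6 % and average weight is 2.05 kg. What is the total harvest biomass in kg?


Survivors = 25000 * 84.6/100 = 21150 fish
Harvest biomass = survivors * W_f = 21150 * 2.05 = 43357.5 kg

43357.5 kg


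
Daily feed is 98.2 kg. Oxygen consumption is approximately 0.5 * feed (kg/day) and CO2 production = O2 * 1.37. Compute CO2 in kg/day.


O2 = 98.2 * 0.5 = 49.1
CO2 = 49.1 * 1.37 = 67.267

67.267 kg/day


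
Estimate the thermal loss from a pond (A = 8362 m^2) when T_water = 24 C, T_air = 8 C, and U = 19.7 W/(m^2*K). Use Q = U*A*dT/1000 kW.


Temperature difference dT = 24 - 8 = 16 K
Heat loss (W) = U * A * dT = 19.7 * 8362 * 16 = 2635702.4 W
Convert to kW: 2635702.4 / 1000 = 2635.7024 kW

2635.7024 kW


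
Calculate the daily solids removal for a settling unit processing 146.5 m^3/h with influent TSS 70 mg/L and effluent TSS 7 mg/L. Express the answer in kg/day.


Concentration drop: TSS_in - TSS_out = 70 - 7 = 63 mg/L
Hourly solids removed = Q * dTSS = 146.5 m^3/h * 63 mg/L = 9229.5 g/h  (m^3/h * mg/L = g/h)
Daily solids removed = 9229.5 * 24 = 221508 g/day
Convert g to kg: 221508 / 1000 = 221.508 kg/day

221.508 kg/day


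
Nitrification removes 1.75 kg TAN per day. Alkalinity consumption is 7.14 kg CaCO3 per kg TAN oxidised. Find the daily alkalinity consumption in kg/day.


Alkalinity factor: 7.14 kg CaCO3 consumed per kg TAN nitrified
alk = 1.75 kg TAN * 7.14 = 12.495 kg CaCO3/day

12.495 kg CaCO3/day


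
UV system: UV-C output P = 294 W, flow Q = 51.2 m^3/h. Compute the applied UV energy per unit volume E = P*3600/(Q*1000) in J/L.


Energy delivered per hour = 294 W * 3600 s = 1058400 J/h
Volume treated per hour = 51.2 m^3/h * 1000 = 51200 L/h
dose = 1058400 / 51200 = 20.6719 J/L

20.6719 J/L


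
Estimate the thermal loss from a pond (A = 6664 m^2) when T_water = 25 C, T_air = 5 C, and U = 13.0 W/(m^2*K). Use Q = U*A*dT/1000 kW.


Temperature difference dT = 25 - 5 = 20 K
Heat loss (W) = U * A * dT = 13.0 * 6664 * 20 = 1732640 W
Convert to kW: 1732640 / 1000 = 1732.64 kW

1732.64 kW


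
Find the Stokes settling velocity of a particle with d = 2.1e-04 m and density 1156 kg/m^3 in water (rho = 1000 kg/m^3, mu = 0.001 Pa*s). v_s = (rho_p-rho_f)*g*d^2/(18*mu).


Density difference: rho_p - rho_f = 1156 - 1000 = 156 kg/m^3
d^2 = (2.1e-04)^2 = 4.41e-08 m^2
Numerator = (rho_p - rho_f) * g * d^2 = 156 * 9.81 * 4.41e-08 = 6.7488876e-05
Denominator = 18 * mu = 18 * 0.001 = 0.018
v_s = 6.7488876e-05 / 0.018 = 0.00374938 m/s
Check: Re = rho_f * v_s * d / mu = 1000 * 0.00374938 * 2.1e-04 / 0.001 = 0.787 < 1, so Stokes' law applies.

0.00374938 m/s


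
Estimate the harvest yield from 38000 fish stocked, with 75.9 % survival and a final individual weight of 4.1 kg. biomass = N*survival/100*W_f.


Survivors = 38000 * 75.9/100 = 28842 fish
Harvest biomass = survivors * W_f = 28842 * 4.1 = 118252.2 kg

118252.2 kg


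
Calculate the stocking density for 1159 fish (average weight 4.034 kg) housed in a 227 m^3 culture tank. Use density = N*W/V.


Total biomass = 1159 fish * 4.034 kg = 4675.406 kg
Density = total biomass / volume = 4675.406 / 227 = 20.5965 kg/m^3

20.5965 kg/m^3


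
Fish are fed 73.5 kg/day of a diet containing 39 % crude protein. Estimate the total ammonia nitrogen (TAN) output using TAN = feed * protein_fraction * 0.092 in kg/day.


Protein in feed = 73.5 * 39/100 = 28.665 kg/day
TAN = protein * 0.092 = 28.665 * 0.092 = 2.63718 kg/day

2.63718 kg/day


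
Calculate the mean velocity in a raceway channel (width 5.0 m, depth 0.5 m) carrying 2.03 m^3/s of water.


Cross-sectional area = W * d = 5.0 * 0.5 = 2.5 m^2
Velocity = Q / A = 2.03 / 2.5 = 0.812 m/s

0.812 m/s


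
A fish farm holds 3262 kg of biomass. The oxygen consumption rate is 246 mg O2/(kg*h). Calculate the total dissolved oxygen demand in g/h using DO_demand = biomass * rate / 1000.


Total O2 consumption (mg/h) = 3262 kg * 246 mg/(kg*h) = 802452 mg/h
Convert to g/h: 802452 / 1000 = 802.452 g/h

802.452 g/h


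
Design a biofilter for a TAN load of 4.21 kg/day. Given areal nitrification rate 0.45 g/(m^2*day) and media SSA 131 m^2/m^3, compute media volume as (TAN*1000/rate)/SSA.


A = 4.21*1000 / 0.45 = 9355.5556 m^2
V = 9355.5556 / 131 = 71.4165

71.4165 m^3


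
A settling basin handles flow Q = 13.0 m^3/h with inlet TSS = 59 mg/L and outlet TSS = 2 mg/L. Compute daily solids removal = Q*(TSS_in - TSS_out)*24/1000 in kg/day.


Concentration drop: TSS_in - TSS_out = 59 - 2 = 57 mg/L
Hourly solids removed = Q * dTSS = 13.0 m^3/h * 57 mg/L = 741 g/h  (m^3/h * mg/L = g/h)
Daily solids removed = 741 * 24 = 17784 g/day
Convert g to kg: 17784 / 1000 = 17.784 kg/day

17.784 kg/day


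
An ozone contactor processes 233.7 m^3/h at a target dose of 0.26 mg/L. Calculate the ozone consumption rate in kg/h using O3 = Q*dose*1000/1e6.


O3 demand (mg/h) = Q * dose * 1000 = 233.7 * 0.26 * 1000 = 60762 mg/h
Convert mg to kg: 60762 / 1e6 = 0.060762 kg/h

0.060762 kg/h


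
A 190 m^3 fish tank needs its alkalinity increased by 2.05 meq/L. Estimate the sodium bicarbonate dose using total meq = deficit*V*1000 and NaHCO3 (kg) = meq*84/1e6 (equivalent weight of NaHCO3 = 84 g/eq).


Tank volume in L = 190 m^3 * 1000 = 190000 L
Total meq required = 2.05 meq/L * 190000 L = 389500 meq
NaHCO3 mass = 389500 meq * 84 mg/meq / 1e6 = 32.718 kg

32.718 kg


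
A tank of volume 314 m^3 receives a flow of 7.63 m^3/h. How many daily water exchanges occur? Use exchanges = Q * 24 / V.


Daily flow volume = 7.63 m^3/h * 24 h = 183.12 m^3/day
Exchanges = daily flow / tank volume = 183.12 / 314 = 0.583185 exchanges/day

0.583185 exchanges/day


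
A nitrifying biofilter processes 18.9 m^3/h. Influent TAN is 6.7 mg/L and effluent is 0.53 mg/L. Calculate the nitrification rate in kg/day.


Concentration drop: TAN_in - TAN_out = 6.7 - 0.53 = 6.17 mg/L
Hourly TAN removed = Q * dTAN = 18.9 m^3/h * 6.17 mg/L = 116.613 g/h  (m^3/h * mg/L = g/h)
Daily TAN removed = 116.613 * 24 = 2798.712 g/day
Convert to kg/day: 2798.712 / 1000 = 2.798712 kg/day

2.798712 kg/day


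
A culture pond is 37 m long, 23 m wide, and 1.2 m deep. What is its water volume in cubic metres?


Base area = L * W = 37 * 23 = 851 m^2
Volume = area * depth = 851 * 1.2 = 1021.2 m^3

1021.2 m^3


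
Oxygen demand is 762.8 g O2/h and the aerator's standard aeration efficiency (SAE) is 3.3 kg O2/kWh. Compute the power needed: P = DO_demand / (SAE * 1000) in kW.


SAE in g O2/kWh = 3.3 * 1000 = 3300 g/kWh
P = DO_demand / SAE_g = 762.8 / 3300 = 0.231152 kW

0.231152 kW


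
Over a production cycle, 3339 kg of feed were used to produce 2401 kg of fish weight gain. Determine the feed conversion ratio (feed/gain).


FCR = feed consumed / weight gained
FCR = 3339 kg / 2401 kg = 1.39067

1.39067


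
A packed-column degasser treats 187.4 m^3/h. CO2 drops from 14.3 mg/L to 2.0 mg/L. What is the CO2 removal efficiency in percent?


CO2_out / CO2_in = 2.0 / 14.3 = 0.13986014
Fraction remaining = 0.13986014
efficiency = (1 - 0.13986014) * 100 = 86.014 %

86.014 %


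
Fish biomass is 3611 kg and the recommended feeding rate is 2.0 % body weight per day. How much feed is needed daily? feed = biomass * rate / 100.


Feeding rate fraction = 2.0% / 100 = 0.02
Daily feed = 3611 kg * 0.02 = 72.22 kg/day

72.22 kg/day


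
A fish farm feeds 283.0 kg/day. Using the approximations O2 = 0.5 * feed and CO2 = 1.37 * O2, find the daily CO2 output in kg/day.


O2 = 283.0 * 0.5 = 141.5
CO2 = 141.5 * 1.37 = 193.855

193.855 kg/day


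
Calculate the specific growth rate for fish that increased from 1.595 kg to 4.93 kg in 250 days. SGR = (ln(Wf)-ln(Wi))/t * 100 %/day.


ln(W_f) = ln(4.93) = 1.595339
ln(W_i) = ln(1.595) = 0.46687374
ln(W_f) - ln(W_i) = 1.595339 - 0.46687374 = 1.1284653
SGR = 1.1284653 / 250 * 100 = 0.451386 %/day

0.451386 %/day


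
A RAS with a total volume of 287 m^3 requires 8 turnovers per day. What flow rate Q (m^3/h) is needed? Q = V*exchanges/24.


Daily recirculation volume = 287 m^3 * 8 = 2296 m^3/day
Flow rate Q = daily volume / 24 h = 2296 / 24 = 95.6667 m^3/h

95.6667 m^3/h


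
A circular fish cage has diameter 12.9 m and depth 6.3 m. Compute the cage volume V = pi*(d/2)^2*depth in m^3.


r = d/2 = 12.9/2 = 6.45 m
Base area = pi*r^2 = pi*6.45^2 = 130.69811 m^2
Volume = 130.69811 * 6.3 = 823.398 m^3

823.398 m^3


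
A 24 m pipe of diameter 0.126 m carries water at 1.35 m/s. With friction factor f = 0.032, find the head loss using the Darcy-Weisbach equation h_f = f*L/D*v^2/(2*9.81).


v^2 = 1.35^2 = 1.8225 m^2/s^2
L/D = 24/0.126 = 190.47619
h_f = f*(L/D)*v^2/(2g) = 0.032 * 190.47619 * 1.8225 / 19.62 = 0.566186 m

0.566186 m


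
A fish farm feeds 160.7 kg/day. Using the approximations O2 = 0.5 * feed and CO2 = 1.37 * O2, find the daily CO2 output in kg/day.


O2 = 160.7 * 0.5 = 80.35
CO2 = 80.35 * 1.37 = 110.0795

110.0795 kg/day


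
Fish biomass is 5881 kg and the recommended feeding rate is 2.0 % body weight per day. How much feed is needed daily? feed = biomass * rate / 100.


Feeding rate fraction = 2.0% / 100 = 0.02
Daily feed = 5881 kg * 0.02 = 117.62 kg/day

117.62 kg/day


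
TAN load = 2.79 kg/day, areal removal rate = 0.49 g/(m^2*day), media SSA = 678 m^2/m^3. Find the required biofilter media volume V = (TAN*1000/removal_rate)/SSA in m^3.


A = 2.79*1000 / 0.49 = 5693.8776 m^2
V = 5693.8776 / 678 = 8.39805

8.39805 m^3


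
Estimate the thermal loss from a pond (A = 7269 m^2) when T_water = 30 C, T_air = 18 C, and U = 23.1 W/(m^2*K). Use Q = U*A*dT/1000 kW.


Temperature difference dT = 30 - 18 = 12 K
Heat loss (W) = U * A * dT = 23.1 * 7269 * 12 = 2014966.8 W
Convert to kW: 2014966.8 / 1000 = 2014.9668 kW

2014.9668 kW


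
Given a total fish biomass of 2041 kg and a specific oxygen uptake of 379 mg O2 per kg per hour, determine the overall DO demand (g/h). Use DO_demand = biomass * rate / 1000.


Total O2 consumption (mg/h) = 2041 kg * 379 mg/(kg*h) = 773539 mg/h
Convert to g/h: 773539 / 1000 = 773.539 g/h

773.539 g/h


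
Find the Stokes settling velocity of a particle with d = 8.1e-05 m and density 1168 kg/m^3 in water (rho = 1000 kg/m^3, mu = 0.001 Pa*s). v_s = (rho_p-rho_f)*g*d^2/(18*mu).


Density difference: rho_p - rho_f = 1168 - 1000 = 168 kg/m^3
d^2 = (8.1e-05)^2 = 6.561e-09 m^2
Numerator = (rho_p - rho_f) * g * d^2 = 168 * 9.81 * 6.561e-09 = 1.0813053e-05
Denominator = 18 * mu = 18 * 0.001 = 0.018
v_s = 1.0813053e-05 / 0.018 = 6.00725e-04 m/s
Check: Re = rho_f * v_s * d / mu = 1000 * 6.00725e-04 * 8.1e-05 / 0.001 = 0.0487 < 1, so Stokes' law applies.

6.00725e-04 m/s


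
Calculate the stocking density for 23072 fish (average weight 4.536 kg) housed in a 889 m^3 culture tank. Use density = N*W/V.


Total biomass = 23072 fish * 4.536 kg = 104654.592 kg
Density = total biomass / volume = 104654.592 / 889 = 117.722 kg/m^3

117.722 kg/m^3


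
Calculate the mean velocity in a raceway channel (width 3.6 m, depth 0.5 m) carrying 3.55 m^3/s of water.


Cross-sectional area = W * d = 3.6 * 0.5 = 1.8 m^2
Velocity = Q / A = 3.55 / 1.8 = 1.97222 m/s

1.97222 m/s


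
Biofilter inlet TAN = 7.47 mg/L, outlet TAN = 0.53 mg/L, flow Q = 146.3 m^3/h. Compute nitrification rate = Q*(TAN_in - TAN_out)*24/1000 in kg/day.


Concentration drop: TAN_in - TAN_out = 7.47 - 0.53 = 6.94 mg/L
Hourly TAN removed = Q * dTAN = 146.3 m^3/h * 6.94 mg/L = 1015.322 g/h  (m^3/h * mg/L = g/h)
Daily TAN removed = 1015.322 * 24 = 24367.728 g/day
Convert to kg/day: 24367.728 / 1000 = 24.367728 kg/day

24.367728 kg/day


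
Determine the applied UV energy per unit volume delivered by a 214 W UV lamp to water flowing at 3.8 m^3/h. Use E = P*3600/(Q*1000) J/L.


Energy delivered per hour = 214 W * 3600 s = 770400 J/h
Volume treated per hour = 3.8 m^3/h * 1000 = 3800 L/h
dose = 770400 / 3800 = 202.737 J/L

202.737 J/L


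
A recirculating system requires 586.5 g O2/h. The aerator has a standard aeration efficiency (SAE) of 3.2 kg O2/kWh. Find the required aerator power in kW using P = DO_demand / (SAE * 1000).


SAE in g O2/kWh = 3.2 * 1000 = 3200 g/kWh
P = DO_demand / SAE_g = 586.5 / 3200 = 0.183281 kW

0.183281 kW


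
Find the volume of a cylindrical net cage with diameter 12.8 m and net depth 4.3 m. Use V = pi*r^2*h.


r = d/2 = 12.8/2 = 6.4 m
Base area = pi*r^2 = pi*6.4^2 = 128.67964 m^2
Volume = 128.67964 * 4.3 = 553.322 m^3

553.322 m^3


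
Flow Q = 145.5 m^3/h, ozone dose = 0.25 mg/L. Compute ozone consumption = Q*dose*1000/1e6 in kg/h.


O3 demand (mg/h) = Q * dose * 1000 = 145.5 * 0.25 * 1000 = 36375 mg/h
Convert mg to kg: 36375 / 1e6 = 0.036375 kg/h

0.036375 kg/h


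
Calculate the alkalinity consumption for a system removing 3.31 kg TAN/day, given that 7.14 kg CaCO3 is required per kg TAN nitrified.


Alkalinity factor: 7.14 kg CaCO3 consumed per kg TAN nitrified
alk = 3.31 kg TAN * 7.14 = 23.6334 kg CaCO3/day

23.6334 kg CaCO3/day


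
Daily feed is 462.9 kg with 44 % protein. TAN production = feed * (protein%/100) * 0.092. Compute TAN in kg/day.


Protein in feed = 462.9 * 44/100 = 203.676 kg/day
TAN = protein * 0.092 = 203.676 * 0.092 = 18.738192 kg/day

18.738192 kg/day


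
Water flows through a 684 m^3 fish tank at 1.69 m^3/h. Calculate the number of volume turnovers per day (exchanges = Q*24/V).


Daily flow volume = 1.69 m^3/h * 24 h = 40.56 m^3/day
Exchanges = daily flow / tank volume = 40.56 / 684 = 0.0592982 exchanges/day

0.0592982 exchanges/day


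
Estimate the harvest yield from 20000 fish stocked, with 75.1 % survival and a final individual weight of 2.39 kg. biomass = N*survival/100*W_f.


Survivors = 20000 * 75.1/100 = 15020 fish
Harvest biomass = survivors * W_f = 15020 * 2.39 = 35897.8 kg

35897.8 kg


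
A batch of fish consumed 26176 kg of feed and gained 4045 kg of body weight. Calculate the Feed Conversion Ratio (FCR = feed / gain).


FCR = feed consumed / weight gained
FCR = 26176 kg / 4045 kg = 6.4712

6.4712


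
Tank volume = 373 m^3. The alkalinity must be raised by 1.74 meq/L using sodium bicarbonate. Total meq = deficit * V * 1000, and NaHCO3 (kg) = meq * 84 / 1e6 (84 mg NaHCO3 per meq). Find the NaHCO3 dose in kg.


Tank volume in L = 373 m^3 * 1000 = 373000 L
Total meq required = 1.74 meq/L * 373000 L = 649020 meq
NaHCO3 mass = 649020 meq * 84 mg/meq / 1e6 = 54.5177 kg

54.5177 kg


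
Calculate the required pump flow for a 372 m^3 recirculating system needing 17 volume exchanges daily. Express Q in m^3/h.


Daily recirculation volume = 372 m^3 * 17 = 6324 m^3/day
Flow rate Q = daily volume / 24 h = 6324 / 24 = 263.5 m^3/h

263.5 m^3/h


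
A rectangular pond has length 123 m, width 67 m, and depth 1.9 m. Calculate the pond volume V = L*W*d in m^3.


Base area = L * W = 123 * 67 = 8241 m^2
Volume = area * depth = 8241 * 1.9 = 15657.9 m^3

15657.9 m^3


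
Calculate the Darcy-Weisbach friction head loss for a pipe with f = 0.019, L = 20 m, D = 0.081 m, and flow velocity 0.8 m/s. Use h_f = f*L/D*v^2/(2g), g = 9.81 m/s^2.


v^2 = 0.8^2 = 0.64 m^2/s^2
L/D = 20/0.081 = 246.91358
h_f = f*(L/D)*v^2/(2g) = 0.019 * 246.91358 * 0.64 / 19.62 = 0.153031 m

0.153031 m


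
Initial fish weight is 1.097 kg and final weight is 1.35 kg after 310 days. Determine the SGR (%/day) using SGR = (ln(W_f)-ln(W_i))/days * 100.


ln(W_f) = ln(1.35) = 0.30010459
ln(W_i) = ln(1.097) = 0.092579181
ln(W_f) - ln(W_i) = 0.30010459 - 0.092579181 = 0.20752541
SGR = 0.20752541 / 310 * 100 = 0.0669437 %/day

0.0669437 %/day


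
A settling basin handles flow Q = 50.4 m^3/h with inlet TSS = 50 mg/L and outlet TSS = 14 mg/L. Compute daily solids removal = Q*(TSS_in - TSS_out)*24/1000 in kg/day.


Concentration drop: TSS_in - TSS_out = 50 - 14 = 36 mg/L
Hourly solids removed = Q * dTSS = 50.4 m^3/h * 36 mg/L = 1814.4 g/h  (m^3/h * mg/L = g/h)
Daily solids removed = 1814.4 * 24 = 43545.6 g/day
Convert g to kg: 43545.6 / 1000 = 43.5456 kg/day

43.5456 kg/day


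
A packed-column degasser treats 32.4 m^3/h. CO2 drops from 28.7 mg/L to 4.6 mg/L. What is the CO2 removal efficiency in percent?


CO2_out / CO2_in = 4.6 / 28.7 = 0.16027875
Fraction remaining = 0.16027875
efficiency = (1 - 0.16027875) * 100 = 83.9721 %

83.9721 %


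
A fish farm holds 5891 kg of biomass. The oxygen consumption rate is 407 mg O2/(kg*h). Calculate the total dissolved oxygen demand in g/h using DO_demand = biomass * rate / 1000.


Total O2 consumption (mg/h) = 5891 kg * 407 mg/(kg*h) = 2397637 mg/h
Convert to g/h: 2397637 / 1000 = 2397.637 g/h

2397.637 g/h


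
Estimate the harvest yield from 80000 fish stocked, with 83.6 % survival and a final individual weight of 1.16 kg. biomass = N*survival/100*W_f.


Survivors = 80000 * 83.6/100 = 66880 fish
Harvest biomass = survivors * W_f = 66880 * 1.16 = 77580.8 kg

77580.8 kg


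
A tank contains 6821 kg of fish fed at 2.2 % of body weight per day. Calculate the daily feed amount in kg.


Feeding rate fraction = 2.2% / 100 = 0.022
Daily feed = 6821 kg * 0.022 = 150.062 kg/day

150.062 kg/day


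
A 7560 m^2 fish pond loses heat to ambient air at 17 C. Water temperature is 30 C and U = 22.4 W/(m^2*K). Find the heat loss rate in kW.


Temperature difference dT = 30 - 17 = 13 K
Heat loss (W) = U * A * dT = 22.4 * 7560 * 13 = 2201472 W
Convert to kW: 2201472 / 1000 = 2201.472 kW

2201.472 kW


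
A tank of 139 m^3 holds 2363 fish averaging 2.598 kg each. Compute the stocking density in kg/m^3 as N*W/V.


Total biomass = 2363 fish * 2.598 kg = 6139.074 kg
Density = total biomass / volume = 6139.074 / 139 = 44.166 kg/m^3

44.166 kg/m^3


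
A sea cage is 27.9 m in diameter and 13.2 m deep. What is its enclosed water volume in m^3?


r = d/2 = 27.9/2 = 13.95 m
Base area = pi*r^2 = pi*13.95^2 = 611.36178 m^2
Volume = 611.36178 * 13.2 = 8069.98 m^3

8069.98 m^3


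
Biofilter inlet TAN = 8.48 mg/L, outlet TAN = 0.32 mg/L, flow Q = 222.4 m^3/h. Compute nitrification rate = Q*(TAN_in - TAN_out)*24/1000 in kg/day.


Concentration drop: TAN_in - TAN_out = 8.48 - 0.32 = 8.16 mg/L
Hourly TAN removed = Q * dTAN = 222.4 m^3/h * 8.16 mg/L = 1814.784 g/h  (m^3/h * mg/L = g/h)
Daily TAN removed = 1814.784 * 24 = 43554.816 g/day
Convert to kg/day: 43554.816 / 1000 = 43.554816 kg/day

43.554816 kg/day


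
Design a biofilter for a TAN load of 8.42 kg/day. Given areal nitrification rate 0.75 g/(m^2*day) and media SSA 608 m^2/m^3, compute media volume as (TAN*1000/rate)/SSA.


A = 8.42*1000 / 0.75 = 11226.667 m^2
V = 11226.667 / 608 = 18.4649

18.4649 m^3


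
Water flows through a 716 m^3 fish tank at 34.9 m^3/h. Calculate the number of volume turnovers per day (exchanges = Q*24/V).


Daily flow volume = 34.9 m^3/h * 24 h = 837.6 m^3/day
Exchanges = daily flow / tank volume = 837.6 / 716 = 1.16983 exchanges/day

1.16983 exchanges/day


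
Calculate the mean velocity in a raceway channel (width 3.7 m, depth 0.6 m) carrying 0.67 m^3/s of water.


Cross-sectional area = W * d = 3.7 * 0.6 = 2.22 m^2
Velocity = Q / A = 0.67 / 2.22 = 0.301802 m/s

0.301802 m/s


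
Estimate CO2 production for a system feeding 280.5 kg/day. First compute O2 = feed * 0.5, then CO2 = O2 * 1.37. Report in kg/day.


O2 = 280.5 * 0.5 = 140.25
CO2 = 140.25 * 1.37 = 192.1425

192.1425 kg/day


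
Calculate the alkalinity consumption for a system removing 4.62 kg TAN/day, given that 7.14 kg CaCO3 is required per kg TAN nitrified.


Alkalinity factor: 7.14 kg CaCO3 consumed per kg TAN nitrified
alk = 4.62 kg TAN * 7.14 = 32.9868 kg CaCO3/day

32.9868 kg CaCO3/day


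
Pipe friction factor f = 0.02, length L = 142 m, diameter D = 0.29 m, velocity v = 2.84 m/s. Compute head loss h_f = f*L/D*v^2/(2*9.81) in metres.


v^2 = 2.84^2 = 8.0656 m^2/s^2
L/D = 142/0.29 = 489.65517
h_f = f*(L/D)*v^2/(2g) = 0.02 * 489.65517 * 8.0656 / 19.62 = 4.02585 m

4.02585 m


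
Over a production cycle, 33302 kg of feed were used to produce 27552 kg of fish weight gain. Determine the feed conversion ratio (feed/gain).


FCR = feed consumed / weight gained
FCR = 33302 kg / 27552 kg = 1.2087

1.2087


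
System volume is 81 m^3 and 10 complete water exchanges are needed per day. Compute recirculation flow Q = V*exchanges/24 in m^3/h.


Daily recirculation volume = 81 m^3 * 10 = 810 m^3/day
Flow rate Q = daily volume / 24 h = 810 / 24 = 33.75 m^3/h

33.75 m^3/h


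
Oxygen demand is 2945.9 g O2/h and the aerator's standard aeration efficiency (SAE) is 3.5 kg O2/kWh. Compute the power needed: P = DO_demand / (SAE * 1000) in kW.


SAE in g O2/kWh = 3.5 * 1000 = 3500 g/kWh
P = DO_demand / SAE_g = 2945.9 / 3500 = 0.841686 kW

0.841686 kW


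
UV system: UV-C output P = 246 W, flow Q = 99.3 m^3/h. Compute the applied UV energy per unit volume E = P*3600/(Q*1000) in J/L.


Energy delivered per hour = 246 W * 3600 s = 885600 J/h
Volume treated per hour = 99.3 m^3/h * 1000 = 99300 L/h
dose = 885600 / 99300 = 8.91843 J/L

8.91843 J/L


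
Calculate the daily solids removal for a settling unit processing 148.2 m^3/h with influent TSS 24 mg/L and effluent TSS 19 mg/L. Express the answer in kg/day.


Concentration drop: TSS_in - TSS_out = 24 - 19 = 5 mg/L
Hourly solids removed = Q * dTSS = 148.2 m^3/h * 5 mg/L = 741 g/h  (m^3/h * mg/L = g/h)
Daily solids removed = 741 * 24 = 17784 g/day
Convert g to kg: 17784 / 1000 = 17.784 kg/day

17.784 kg/day


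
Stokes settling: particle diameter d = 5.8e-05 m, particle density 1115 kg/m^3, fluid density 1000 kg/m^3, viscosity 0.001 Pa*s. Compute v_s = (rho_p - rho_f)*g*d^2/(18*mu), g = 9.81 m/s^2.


Density difference: rho_p - rho_f = 1115 - 1000 = 115 kg/m^3
d^2 = (5.8e-05)^2 = 3.364e-09 m^2
Numerator = (rho_p - rho_f) * g * d^2 = 115 * 9.81 * 3.364e-09 = 3.7950966e-06
Denominator = 18 * mu = 18 * 0.001 = 0.018
v_s = 3.7950966e-06 / 0.018 = 2.10839e-04 m/s
Check: Re = rho_f * v_s * d / mu = 1000 * 2.10839e-04 * 5.8e-05 / 0.001 = 0.0122 < 1, so Stokes' law applies.

2.10839e-04 m/s


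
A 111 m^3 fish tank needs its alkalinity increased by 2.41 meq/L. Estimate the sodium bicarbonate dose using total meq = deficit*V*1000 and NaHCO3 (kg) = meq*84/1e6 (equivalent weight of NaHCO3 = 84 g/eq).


Tank volume in L = 111 m^3 * 1000 = 111000 L
Total meq required = 2.41 meq/L * 111000 L = 267510 meq
NaHCO3 mass = 267510 meq * 84 mg/meq / 1e6 = 22.4708 kg

22.4708 kg


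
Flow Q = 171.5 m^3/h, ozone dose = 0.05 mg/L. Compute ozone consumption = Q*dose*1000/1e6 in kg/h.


O3 demand (mg/h) = Q * dose * 1000 = 171.5 * 0.05 * 1000 = 8575 mg/h
Convert mg to kg: 8575 / 1e6 = 0.008575 kg/h

0.008575 kg/h


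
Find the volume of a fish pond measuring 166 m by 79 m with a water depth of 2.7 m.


Base area = L * W = 166 * 79 = 13114 m^2
Volume = area * depth = 13114 * 2.7 = 35407.8 m^3

35407.8 m^3


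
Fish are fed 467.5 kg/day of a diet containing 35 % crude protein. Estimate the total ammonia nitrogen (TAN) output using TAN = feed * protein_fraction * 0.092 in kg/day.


Protein in feed = 467.5 * 35/100 = 163.625 kg/day
TAN = protein * 0.092 = 163.625 * 0.092 = 15.0535 kg/day

15.0535 kg/day


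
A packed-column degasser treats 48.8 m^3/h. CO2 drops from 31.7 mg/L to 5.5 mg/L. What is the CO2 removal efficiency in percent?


CO2_out / CO2_in = 5.5 / 31.7 = 0.17350158
Fraction remaining = 0.17350158
efficiency = (1 - 0.17350158) * 100 = 82.6498 %

82.6498 %


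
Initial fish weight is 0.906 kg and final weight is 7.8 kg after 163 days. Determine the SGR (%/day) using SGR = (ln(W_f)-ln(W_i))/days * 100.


ln(W_f) = ln(7.8) = 2.0541237
ln(W_i) = ln(0.906) = -0.098715973
ln(W_f) - ln(W_i) = 2.0541237 - -0.098715973 = 2.1528397
SGR = 2.1528397 / 163 * 100 = 1.32076 %/day

1.32076 %/day


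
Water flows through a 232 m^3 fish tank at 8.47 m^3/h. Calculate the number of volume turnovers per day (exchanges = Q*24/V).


Daily flow volume = 8.47 m^3/h * 24 h = 203.28 m^3/day
Exchanges = daily flow / tank volume = 203.28 / 232 = 0.876207 exchanges/day

0.876207 exchanges/day


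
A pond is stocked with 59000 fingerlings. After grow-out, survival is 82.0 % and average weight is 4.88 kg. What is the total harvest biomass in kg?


Survivors = 59000 * 82.0/100 = 48380 fish
Harvest biomass = survivors * W_f = 48380 * 4.88 = 236094.4 kg

236094.4 kg


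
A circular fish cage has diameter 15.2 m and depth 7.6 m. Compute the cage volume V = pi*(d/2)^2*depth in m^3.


r = d/2 = 15.2/2 = 7.6 m
Base area = pi*r^2 = pi*7.6^2 = 181.45839 m^2
Volume = 181.45839 * 7.6 = 1379.08 m^3

1379.08 m^3


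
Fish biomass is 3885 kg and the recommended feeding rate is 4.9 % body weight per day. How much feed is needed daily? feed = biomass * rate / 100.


Feeding rate fraction = 4.9% / 100 = 0.049
Daily feed = 3885 kg * 0.049 = 190.365 kg/day

190.365 kg/day


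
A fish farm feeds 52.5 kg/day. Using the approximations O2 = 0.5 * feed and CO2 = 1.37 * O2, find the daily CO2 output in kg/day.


O2 = 52.5 * 0.5 = 26.25
CO2 = 26.25 * 1.37 = 35.9625

35.9625 kg/day


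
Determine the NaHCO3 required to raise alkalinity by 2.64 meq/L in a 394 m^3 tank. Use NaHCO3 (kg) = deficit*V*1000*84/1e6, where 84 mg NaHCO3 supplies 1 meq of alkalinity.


Tank volume in L = 394 m^3 * 1000 = 394000 L
Total meq required = 2.64 meq/L * 394000 L = 1040160 meq
NaHCO3 mass = 1040160 meq * 84 mg/meq / 1e6 = 87.3734 kg

87.3734 kg


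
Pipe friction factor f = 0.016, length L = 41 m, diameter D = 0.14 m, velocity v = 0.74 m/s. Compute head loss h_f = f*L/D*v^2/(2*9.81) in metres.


v^2 = 0.74^2 = 0.5476 m^2/s^2
L/D = 41/0.14 = 292.85714
h_f = f*(L/D)*v^2/(2g) = 0.016 * 292.85714 * 0.5476 / 19.62 = 0.13078 m

0.13078 m


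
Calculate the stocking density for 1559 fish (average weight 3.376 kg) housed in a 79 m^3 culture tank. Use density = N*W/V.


Total biomass = 1559 fish * 3.376 kg = 5263.184 kg
Density = total biomass / volume = 5263.184 / 79 = 66.6226 kg/m^3

66.6226 kg/m^3


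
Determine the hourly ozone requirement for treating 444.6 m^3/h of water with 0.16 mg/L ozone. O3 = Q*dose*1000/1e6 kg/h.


O3 demand (mg/h) = Q * dose * 1000 = 444.6 * 0.16 * 1000 = 71136 mg/h
Convert mg to kg: 71136 / 1e6 = 0.071136 kg/h

0.071136 kg/h


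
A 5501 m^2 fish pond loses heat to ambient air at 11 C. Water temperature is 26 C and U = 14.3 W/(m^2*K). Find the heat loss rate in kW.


Temperature difference dT = 26 - 11 = 15 K
Heat loss (W) = U * A * dT = 14.3 * 5501 * 15 = 1179964.5 W
Convert to kW: 1179964.5 / 1000 = 1179.9645 kW

1179.9645 kW


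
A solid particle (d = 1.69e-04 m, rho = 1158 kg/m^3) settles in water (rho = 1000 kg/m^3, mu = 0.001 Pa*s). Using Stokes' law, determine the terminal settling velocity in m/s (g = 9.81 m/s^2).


Density difference: rho_p - rho_f = 1158 - 1000 = 158 kg/m^3
d^2 = (1.69e-04)^2 = 2.8561e-08 m^2
Numerator = (rho_p - rho_f) * g * d^2 = 158 * 9.81 * 2.8561e-08 = 4.4268979e-05
Denominator = 18 * mu = 18 * 0.001 = 0.018
v_s = 4.4268979e-05 / 0.018 = 0.00245939 m/s
Check: Re = rho_f * v_s * d / mu = 1000 * 0.00245939 * 1.69e-04 / 0.001 = 0.416 < 1, so Stokes' law applies.

0.00245939 m/s


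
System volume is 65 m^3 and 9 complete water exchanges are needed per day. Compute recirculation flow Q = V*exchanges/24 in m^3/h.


Daily recirculation volume = 65 m^3 * 9 = 585 m^3/day
Flow rate Q = daily volume / 24 h = 585 / 24 = 24.375 m^3/h

24.375 m^3/h


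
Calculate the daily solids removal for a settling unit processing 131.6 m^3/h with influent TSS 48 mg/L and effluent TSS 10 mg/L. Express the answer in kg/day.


Concentration drop: TSS_in - TSS_out = 48 - 10 = 38 mg/L
Hourly solids removed = Q * dTSS = 131.6 m^3/h * 38 mg/L = 5000.8 g/h  (m^3/h * mg/L = g/h)
Daily solids removed = 5000.8 * 24 = 120019.2 g/day
Convert g to kg: 120019.2 / 1000 = 120.0192 kg/day

120.0192 kg/day


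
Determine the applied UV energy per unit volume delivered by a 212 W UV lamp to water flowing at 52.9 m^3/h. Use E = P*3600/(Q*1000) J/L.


Energy delivered per hour = 212 W * 3600 s = 763200 J/h
Volume treated per hour = 52.9 m^3/h * 1000 = 52900 L/h
dose = 763200 / 52900 = 14.4272 J/L

14.4272 J/L


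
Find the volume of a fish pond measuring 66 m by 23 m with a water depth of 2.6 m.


Base area = L * W = 66 * 23 = 1518 m^2
Volume = area * depth = 1518 * 2.6 = 3946.8 m^3

3946.8 m^3


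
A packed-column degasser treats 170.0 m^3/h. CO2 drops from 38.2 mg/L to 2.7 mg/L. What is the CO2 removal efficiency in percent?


CO2_out / CO2_in = 2.7 / 38.2 = 0.070680628
Fraction remaining = 0.070680628
efficiency = (1 - 0.070680628) * 100 = 92.9319 %

92.9319 %


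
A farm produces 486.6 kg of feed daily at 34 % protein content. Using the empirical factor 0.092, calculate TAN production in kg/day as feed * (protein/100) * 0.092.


Protein in feed = 486.6 * 34/100 = 165.444 kg/day
TAN = protein * 0.092 = 165.444 * 0.092 = 15.220848 kg/day

15.220848 kg/day


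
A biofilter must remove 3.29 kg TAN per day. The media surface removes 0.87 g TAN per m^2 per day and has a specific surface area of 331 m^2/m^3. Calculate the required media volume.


A = 3.29*1000 / 0.87 = 3781.6092 m^2
V = 3781.6092 / 331 = 11.4248

11.4248 m^3


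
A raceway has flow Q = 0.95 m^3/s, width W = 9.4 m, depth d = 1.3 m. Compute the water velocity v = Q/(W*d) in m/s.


Cross-sectional area = W * d = 9.4 * 1.3 = 12.22 m^2
Velocity = Q / A = 0.95 / 12.22 = 0.0777414 m/s

0.0777414 m/s


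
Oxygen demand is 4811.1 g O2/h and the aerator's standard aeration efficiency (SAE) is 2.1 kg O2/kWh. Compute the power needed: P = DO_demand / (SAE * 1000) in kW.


SAE in g O2/kWh = 2.1 * 1000 = 2100 g/kWh
P = DO_demand / SAE_g = 4811.1 / 2100 = 2.291 kW

2.291 kW


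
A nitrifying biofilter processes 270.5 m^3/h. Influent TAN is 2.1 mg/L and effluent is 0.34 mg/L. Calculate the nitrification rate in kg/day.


Concentration drop: TAN_in - TAN_out = 2.1 - 0.34 = 1.76 mg/L
Hourly TAN removed = Q * dTAN = 270.5 m^3/h * 1.76 mg/L = 476.08 g/h  (m^3/h * mg/L = g/h)
Daily TAN removed = 476.08 * 24 = 11425.92 g/day
Convert to kg/day: 11425.92 / 1000 = 11.42592 kg/day

11.42592 kg/day


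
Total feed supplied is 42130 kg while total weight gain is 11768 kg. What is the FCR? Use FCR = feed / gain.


FCR = feed consumed / weight gained
FCR = 42130 kg / 11768 kg = 3.58005

3.58005


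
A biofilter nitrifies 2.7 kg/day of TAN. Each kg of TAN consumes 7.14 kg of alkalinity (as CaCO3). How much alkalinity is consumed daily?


Alkalinity factor: 7.14 kg CaCO3 consumed per kg TAN nitrified
alk = 2.7 kg TAN * 7.14 = 19.278 kg CaCO3/day

19.278 kg CaCO3/day
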